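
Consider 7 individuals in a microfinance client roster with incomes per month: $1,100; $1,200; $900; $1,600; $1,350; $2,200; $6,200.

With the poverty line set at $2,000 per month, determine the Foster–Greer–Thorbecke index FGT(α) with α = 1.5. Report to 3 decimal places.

0.177

Incomes under z: $900, $1,100, $1,200, $1,350, $1,600 (q = 5 of N = 7).
Gap ratios (z−y)/z: (2000−900)/2000 = 0.5500; (2000−1100)/2000 = 0.4500; (2000−1200)/2000 = 0.4000; (2000−1350)/2000 = 0.3250; (2000−1600)/2000 = 0.2000.
Raised to α = 1.5: 0.40789; 0.30187; 0.25298; 0.18528; 0.08944.
Sum = 1.237464; FGT(1.5) = 1.237464 / 7 = 0.177.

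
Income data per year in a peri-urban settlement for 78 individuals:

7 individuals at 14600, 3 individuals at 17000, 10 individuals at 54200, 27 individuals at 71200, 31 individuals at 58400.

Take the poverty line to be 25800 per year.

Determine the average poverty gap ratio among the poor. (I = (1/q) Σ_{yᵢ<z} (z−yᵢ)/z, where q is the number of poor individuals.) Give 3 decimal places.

0.406

Below z: 7×14600, 3×17000 (q = 10 of N = 78).
Relative gaps: 0.4341 (×7), 0.3411 (×3); sum = 4.062016.
The income-gap ratio divides by q (the poor only): 4.062016 / 10 = 0.406.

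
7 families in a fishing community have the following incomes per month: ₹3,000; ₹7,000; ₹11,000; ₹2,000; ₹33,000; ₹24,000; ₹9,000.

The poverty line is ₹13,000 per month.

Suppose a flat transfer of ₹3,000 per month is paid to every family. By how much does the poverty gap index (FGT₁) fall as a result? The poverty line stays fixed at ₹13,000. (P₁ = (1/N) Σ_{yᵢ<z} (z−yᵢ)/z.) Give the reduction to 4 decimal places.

Before: below the line — ₹2,000, ₹3,000, ₹7,000, ₹9,000, ₹11,000; poverty gap index (FGT₁) = 0.362637.
After the ₹3,000 transfer: below the line — ₹5,000, ₹6,000, ₹10,000, ₹12,000; poverty gap index (FGT₁) = 0.208791.
Reduction = 0.362637 − 0.208791 = 0.1538.

0.1538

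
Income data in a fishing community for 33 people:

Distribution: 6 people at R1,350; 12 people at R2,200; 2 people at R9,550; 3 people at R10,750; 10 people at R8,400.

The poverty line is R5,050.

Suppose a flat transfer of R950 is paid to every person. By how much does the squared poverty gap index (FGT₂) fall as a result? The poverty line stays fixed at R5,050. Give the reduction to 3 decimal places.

Before: below the line — 6×R1,350, 12×R2,200; squared poverty gap index (FGT₂) = 0.21342.
After the R950 transfer: below the line — 6×R2,300, 12×R3,150; squared poverty gap index (FGT₂) = 0.10539.
Reduction = 0.21342 − 0.10539 = 0.108.

0.108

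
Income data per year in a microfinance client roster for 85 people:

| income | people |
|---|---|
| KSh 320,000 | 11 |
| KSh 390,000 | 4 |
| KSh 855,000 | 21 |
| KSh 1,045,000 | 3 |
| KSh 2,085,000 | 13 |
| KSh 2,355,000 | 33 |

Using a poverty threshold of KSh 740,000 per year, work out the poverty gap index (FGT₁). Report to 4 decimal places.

Incomes under z: 11×KSh 320,000, 4×KSh 390,000 (q = 15 of N = 85).
Relative gaps: (740000−320000)/740000 = 0.5676 (×11); (740000−390000)/740000 = 0.4730 (×4).
Σ = 8.135135. Dividing by the full population N = 85 gives P₁ = 0.0957.

0.0957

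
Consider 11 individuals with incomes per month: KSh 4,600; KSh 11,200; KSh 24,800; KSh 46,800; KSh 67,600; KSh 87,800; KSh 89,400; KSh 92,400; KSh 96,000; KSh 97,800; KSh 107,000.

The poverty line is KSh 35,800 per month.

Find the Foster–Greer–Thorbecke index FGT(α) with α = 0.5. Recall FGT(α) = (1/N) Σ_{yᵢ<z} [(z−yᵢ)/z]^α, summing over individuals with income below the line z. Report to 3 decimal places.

Incomes under z: KSh 4,600, KSh 11,200, KSh 24,800 (q = 3 of N = 11).
Gap ratios (z−y)/z: (35800−4600)/35800 = 0.8715; (35800−11200)/35800 = 0.6872; (35800−24800)/35800 = 0.3073.
Raised to α = 0.5: 0.93355; 0.82895; 0.55431.
Sum = 2.316804; FGT(0.5) = 2.316804 / 11 = 0.211.

0.211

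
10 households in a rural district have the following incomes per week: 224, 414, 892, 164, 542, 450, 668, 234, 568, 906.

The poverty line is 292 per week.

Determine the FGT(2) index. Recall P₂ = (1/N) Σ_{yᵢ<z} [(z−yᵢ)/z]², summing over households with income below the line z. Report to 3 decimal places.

0.029

Below z: 164, 224, 234 (q = 3 of N = 10).
Normalized shortfalls: (292−164)/292 = 0.4384; (292−224)/292 = 0.2329; (292−234)/292 = 0.1986.
Squared: 0.1922; 0.0542; 0.0395.
Sum = 0.285842; P₂ = 0.285842 / 10 = 0.029.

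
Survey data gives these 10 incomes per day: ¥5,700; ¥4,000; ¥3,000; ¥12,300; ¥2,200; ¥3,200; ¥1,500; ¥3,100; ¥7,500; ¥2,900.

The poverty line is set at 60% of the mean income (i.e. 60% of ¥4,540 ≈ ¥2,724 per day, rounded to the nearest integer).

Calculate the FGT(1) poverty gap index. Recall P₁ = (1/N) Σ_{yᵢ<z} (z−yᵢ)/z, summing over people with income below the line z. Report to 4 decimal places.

0.0642

Below z: ¥1,500, ¥2,200 (q = 2 of N = 10).
Shortfall ratios: (2724−1500)/2724 = 0.4493; (2724−2200)/2724 = 0.1924.
Σ = 0.641703. Dividing by the full population N = 10 gives P₁ = 0.0642.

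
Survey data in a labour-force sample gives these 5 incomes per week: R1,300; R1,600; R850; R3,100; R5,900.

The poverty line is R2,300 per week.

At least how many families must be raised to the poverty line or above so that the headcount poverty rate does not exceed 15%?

Currently q = 3 of N = 5 are below the line (H = 0.600).
A headcount ratio of at most 15% allows at most ⌊0.15 × 5⌋ = 0 poor families.
So at least 3 − 0 = 3 must be lifted.

3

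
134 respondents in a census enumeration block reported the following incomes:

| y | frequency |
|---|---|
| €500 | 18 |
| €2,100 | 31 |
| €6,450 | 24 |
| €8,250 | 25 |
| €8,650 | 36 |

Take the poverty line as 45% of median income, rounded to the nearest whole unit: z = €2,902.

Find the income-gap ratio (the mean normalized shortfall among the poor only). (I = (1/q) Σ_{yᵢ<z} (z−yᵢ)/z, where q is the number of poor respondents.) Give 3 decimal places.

0.479

Below z: 18×€500, 31×€2,100 (q = 49 of N = 134).
Shortfall ratios (z−y)/z: 0.8277 (×18), 0.2764 (×31); sum = 23.465886.
I averages over the q = 49 poor units only: 23.465886 / 49 = 0.479.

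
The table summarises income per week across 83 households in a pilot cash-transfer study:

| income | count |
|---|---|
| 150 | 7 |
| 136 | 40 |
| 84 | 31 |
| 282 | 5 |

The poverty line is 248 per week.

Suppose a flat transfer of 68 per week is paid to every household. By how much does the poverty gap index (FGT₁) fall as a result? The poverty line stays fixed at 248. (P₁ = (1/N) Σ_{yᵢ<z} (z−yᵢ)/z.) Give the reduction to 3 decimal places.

Before: below the line — 31×84, 40×136, 7×150; poverty gap index (FGT₁) = 0.49796.
After the 68 transfer: below the line — 31×152, 40×204, 7×218; poverty gap index (FGT₁) = 0.24028.
Reduction = 0.49796 − 0.24028 = 0.258.

0.258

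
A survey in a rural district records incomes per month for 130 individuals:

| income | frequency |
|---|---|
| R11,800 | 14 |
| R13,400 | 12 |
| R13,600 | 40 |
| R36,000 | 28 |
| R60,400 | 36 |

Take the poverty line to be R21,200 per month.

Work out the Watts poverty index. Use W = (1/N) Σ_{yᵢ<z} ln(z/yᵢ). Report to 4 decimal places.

Below z: 14×R11,800, 12×R13,400, 40×R13,600 (q = 66 of N = 130).
ln(z/y) terms: ln(21200/11800) = 0.5859 (×14); ln(21200/13400) = 0.4587 (×12); ln(21200/13600) = 0.4439 (×40).
W = 31.464836 / 130 = 0.2420.

0.2420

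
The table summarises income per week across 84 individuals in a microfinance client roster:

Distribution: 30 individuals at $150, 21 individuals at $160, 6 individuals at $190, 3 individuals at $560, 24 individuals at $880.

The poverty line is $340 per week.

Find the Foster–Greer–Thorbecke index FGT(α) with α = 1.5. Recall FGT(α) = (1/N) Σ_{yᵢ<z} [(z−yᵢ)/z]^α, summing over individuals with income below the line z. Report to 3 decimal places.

Incomes under z: 30×$150, 21×$160, 6×$190 (q = 57 of N = 84).
Relative gaps: (340−150)/340 = 0.5588 (×30); (340−160)/340 = 0.5294 (×21); (340−190)/340 = 0.4412 (×6).
Raised to α = 1.5: 0.41775 (×30); 0.38520 (×21); 0.29303 (×6).
Sum = 22.379855; FGT(1.5) = 22.379855 / 84 = 0.266.

0.266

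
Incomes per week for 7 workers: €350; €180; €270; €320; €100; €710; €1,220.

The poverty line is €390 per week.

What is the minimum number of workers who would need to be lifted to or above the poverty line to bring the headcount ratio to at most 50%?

2

Currently q = 5 of N = 7 are below the line (H = 0.714).
A headcount ratio of at most 50% allows at most ⌊0.50 × 7⌋ = 3 poor workers.
So at least 5 − 3 = 2 must be lifted.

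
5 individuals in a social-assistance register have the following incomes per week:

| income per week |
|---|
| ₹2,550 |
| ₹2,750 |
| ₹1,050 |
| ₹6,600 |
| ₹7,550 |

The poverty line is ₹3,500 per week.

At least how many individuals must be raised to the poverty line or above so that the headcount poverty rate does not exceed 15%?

3 of the 5 individuals are poor, so H = 3/5 = 0.600.
A headcount ratio of at most 15% allows at most ⌊0.15 × 5⌋ = 0 poor individuals.
So at least 3 − 0 = 3 must be lifted.

3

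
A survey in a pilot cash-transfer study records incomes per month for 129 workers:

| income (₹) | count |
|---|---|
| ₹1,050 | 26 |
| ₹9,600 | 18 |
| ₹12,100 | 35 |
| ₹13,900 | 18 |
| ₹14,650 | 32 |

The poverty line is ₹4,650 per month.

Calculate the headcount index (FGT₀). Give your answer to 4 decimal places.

0.2016

26 of the 129 workers have income below ₹4,650.
H = 26/129 = 0.2016.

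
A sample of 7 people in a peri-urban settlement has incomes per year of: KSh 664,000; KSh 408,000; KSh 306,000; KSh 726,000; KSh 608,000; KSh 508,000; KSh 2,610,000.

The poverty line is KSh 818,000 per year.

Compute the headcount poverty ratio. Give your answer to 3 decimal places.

0.857

6 of the 7 people have income below KSh 818,000.
H = 6/7 = 0.857.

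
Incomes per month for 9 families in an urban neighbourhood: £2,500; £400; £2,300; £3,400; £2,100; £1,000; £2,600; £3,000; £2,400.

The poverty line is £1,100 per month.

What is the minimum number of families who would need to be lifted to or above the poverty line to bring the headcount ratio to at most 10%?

2 of the 9 families are poor, so H = 2/9 = 0.222.
A headcount ratio of at most 10% allows at most ⌊0.10 × 9⌋ = 0 poor families.
So at least 2 − 0 = 2 must be lifted.

2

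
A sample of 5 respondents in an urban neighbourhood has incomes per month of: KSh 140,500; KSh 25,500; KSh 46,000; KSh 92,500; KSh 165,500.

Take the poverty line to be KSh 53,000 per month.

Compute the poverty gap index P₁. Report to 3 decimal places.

Poor units: KSh 25,500, KSh 46,000 (q = 2 of N = 5).
Normalized shortfalls: (53000−25500)/53000 = 0.5189; (53000−46000)/53000 = 0.1321.
Σ = 0.650943. Dividing by the full population N = 5 gives P₁ = 0.130.

0.130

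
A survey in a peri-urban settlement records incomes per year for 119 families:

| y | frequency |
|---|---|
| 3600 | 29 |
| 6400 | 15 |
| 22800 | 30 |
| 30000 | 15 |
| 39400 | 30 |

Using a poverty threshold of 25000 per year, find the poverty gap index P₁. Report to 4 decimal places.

Below z: 29×3600, 15×6400, 30×22800 (q = 74 of N = 119).
Shortfall ratios: (25000−3600)/25000 = 0.8560 (×29); (25000−6400)/25000 = 0.7440 (×15); (25000−22800)/25000 = 0.0880 (×30).
Sum of shortfalls = 38.624000; P₁ averages over all N: 38.624000 / 119 = 0.3246.

0.3246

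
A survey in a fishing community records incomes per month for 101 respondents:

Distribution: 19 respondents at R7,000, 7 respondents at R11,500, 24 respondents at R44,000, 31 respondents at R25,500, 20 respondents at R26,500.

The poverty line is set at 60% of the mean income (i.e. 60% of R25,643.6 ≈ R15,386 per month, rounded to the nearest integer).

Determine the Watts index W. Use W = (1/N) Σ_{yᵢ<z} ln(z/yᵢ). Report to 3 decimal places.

Incomes under z: 19×R7,000, 7×R11,500 (q = 26 of N = 101).
Log gaps: ln(15386/7000) = 0.7875 (×19); ln(15386/11500) = 0.2911 (×7).
W = 17.001186 / 101 = 0.168.

0.168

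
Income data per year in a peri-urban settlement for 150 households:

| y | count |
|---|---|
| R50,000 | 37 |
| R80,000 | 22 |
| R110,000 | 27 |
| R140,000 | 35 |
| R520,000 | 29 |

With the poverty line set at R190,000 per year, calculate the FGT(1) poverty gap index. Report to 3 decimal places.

Incomes under z: 37×R50,000, 22×R80,000, 27×R110,000, 35×R140,000 (q = 121 of N = 150).
Shortfall ratios: (190000−50000)/190000 = 0.7368 (×37); (190000−80000)/190000 = 0.5789 (×22); (190000−110000)/190000 = 0.4211 (×27); (190000−140000)/190000 = 0.2632 (×35).
Σ = 60.578947. Dividing by the full population N = 150 gives P₁ = 0.404.

0.404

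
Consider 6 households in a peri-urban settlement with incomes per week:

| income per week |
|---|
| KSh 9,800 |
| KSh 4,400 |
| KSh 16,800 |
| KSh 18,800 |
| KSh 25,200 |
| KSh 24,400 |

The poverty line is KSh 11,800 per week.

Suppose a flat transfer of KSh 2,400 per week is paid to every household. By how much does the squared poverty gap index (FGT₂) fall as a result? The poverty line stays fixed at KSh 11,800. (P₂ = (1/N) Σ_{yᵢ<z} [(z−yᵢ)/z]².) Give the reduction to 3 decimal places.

Before: below the line — KSh 4,400, KSh 9,800; squared poverty gap index (FGT₂) = 0.07033.
After the KSh 2,400 transfer: below the line — KSh 6,800; squared poverty gap index (FGT₂) = 0.02992.
Reduction = 0.07033 − 0.02992 = 0.040.

0.040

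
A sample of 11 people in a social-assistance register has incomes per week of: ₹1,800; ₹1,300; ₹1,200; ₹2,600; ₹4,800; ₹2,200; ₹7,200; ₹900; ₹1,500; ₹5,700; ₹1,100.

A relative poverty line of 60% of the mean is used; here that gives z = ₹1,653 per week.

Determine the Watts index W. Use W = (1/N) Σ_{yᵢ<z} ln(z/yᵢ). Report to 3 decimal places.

0.152

Poor units: ₹900, ₹1,100, ₹1,200, ₹1,300, ₹1,500 (q = 5 of N = 11).
ln(z/y) terms: ln(1653/900) = 0.6080; ln(1653/1100) = 0.4073; ln(1653/1200) = 0.3203; ln(1653/1300) = 0.2402; ln(1653/1500) = 0.0971.
W = 1.672859 / 11 = 0.152.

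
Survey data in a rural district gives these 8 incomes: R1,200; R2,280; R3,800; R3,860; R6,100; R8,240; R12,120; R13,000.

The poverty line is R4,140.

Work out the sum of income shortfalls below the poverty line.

Below z: R1,200, R2,280, R3,800, R3,860 (q = 4 of N = 8).
Individual gaps: 4140−1200 = 2940; 4140−2280 = 1860; 4140−3800 = 340; 4140−3860 = 280.
Aggregate gap = R5,420.

R5,420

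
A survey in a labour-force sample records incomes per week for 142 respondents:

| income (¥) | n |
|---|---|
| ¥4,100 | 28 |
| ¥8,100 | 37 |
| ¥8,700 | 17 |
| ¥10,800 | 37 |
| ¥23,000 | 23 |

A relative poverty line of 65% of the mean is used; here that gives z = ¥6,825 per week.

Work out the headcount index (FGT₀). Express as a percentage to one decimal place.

28 of the 142 respondents have income below ¥6,825.
H = 28/142 = 19.7%.

19.7%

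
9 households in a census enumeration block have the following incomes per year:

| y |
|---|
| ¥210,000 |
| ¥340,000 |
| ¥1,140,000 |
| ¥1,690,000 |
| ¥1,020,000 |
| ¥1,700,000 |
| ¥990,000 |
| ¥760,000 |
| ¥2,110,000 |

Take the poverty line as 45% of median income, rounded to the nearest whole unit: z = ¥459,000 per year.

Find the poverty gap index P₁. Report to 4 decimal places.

Incomes under z: ¥210,000, ¥340,000 (q = 2 of N = 9).
Shortfall ratios: (459000−210000)/459000 = 0.5425; (459000−340000)/459000 = 0.2593.
Sum of shortfalls = 0.801743; P₁ averages over all N: 0.801743 / 9 = 0.0891.

0.0891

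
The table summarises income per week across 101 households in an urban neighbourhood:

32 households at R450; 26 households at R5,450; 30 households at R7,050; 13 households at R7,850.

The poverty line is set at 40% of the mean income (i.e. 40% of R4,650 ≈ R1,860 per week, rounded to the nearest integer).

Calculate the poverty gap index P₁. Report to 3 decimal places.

0.240

Below z: 32×R450 (q = 32 of N = 101).
Shortfall ratios: (1860−450)/1860 = 0.7581 (×32).
Σ = 24.258065. Dividing by the full population N = 101 gives P₁ = 0.240.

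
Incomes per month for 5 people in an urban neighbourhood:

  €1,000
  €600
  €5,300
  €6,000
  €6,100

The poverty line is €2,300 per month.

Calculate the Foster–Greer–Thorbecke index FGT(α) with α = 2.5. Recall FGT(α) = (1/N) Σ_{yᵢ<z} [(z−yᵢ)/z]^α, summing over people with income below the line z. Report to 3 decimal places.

0.142

Poor units: €600, €1,000 (q = 2 of N = 5).
Gap ratios (z−y)/z: (2300−600)/2300 = 0.7391; (2300−1000)/2300 = 0.5652.
Raised to α = 2.5: 0.46968; 0.24018.
Sum = 0.709862; FGT(2.5) = 0.709862 / 5 = 0.142.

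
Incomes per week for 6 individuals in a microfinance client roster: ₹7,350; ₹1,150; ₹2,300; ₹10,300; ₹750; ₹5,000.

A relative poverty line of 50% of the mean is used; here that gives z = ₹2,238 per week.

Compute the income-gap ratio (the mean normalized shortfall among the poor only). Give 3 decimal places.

Below the line: ₹750, ₹1,150 (q = 2 of N = 6).
Shortfall ratios (z−y)/z: 0.6649, 0.4861; sum = 1.151028.
The income-gap ratio divides by q (the poor only): 1.151028 / 2 = 0.576.

0.576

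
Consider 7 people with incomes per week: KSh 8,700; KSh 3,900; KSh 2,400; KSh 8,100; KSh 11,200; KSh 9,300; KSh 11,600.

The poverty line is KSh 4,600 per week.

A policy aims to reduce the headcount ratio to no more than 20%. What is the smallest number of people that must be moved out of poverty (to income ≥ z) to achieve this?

Currently q = 2 of N = 7 are below the line (H = 0.286).
A headcount ratio of at most 20% allows at most ⌊0.20 × 7⌋ = 1 poor people.
So at least 2 − 1 = 1 must be lifted.

1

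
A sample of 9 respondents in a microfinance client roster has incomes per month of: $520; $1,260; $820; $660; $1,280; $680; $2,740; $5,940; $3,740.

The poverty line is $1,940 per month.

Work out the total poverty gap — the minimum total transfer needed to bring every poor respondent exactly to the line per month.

Below z: $520, $660, $680, $820, $1,260, $1,280 (q = 6 of N = 9).
Individual gaps: 1940−520 = 1420; 1940−660 = 1280; 1940−680 = 1260; 1940−820 = 1120; 1940−1260 = 680; 1940−1280 = 660.
Aggregate gap = $6,420.

$6,420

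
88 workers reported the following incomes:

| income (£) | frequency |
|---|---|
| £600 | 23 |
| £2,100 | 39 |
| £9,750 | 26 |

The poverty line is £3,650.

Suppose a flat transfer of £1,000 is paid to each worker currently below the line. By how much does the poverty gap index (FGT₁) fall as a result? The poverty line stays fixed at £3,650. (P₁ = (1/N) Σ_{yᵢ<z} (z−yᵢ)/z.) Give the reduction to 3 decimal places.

Before: below the line — 23×£600, 39×£2,100; poverty gap index (FGT₁) = 0.40660.
After the £1,000 transfer: below the line — 23×£1,600, 39×£3,100; poverty gap index (FGT₁) = 0.21357.
Reduction = 0.40660 − 0.21357 = 0.193.

0.193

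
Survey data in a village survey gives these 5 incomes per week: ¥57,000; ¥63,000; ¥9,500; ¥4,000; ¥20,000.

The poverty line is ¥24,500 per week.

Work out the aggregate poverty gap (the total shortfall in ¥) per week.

¥40,000

Below z: ¥4,000, ¥9,500, ¥20,000 (q = 3 of N = 5).
Individual gaps: 24500−4000 = 20500; 24500−9500 = 15000; 24500−20000 = 4500.
Aggregate gap = ¥40,000.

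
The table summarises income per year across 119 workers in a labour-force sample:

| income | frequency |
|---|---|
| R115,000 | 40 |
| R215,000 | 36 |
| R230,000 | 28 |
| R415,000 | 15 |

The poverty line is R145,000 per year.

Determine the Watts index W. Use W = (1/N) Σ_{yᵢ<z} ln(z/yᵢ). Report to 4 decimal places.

0.0779

Below the line: 40×R115,000 (q = 40 of N = 119).
ln(z/y) terms: ln(145000/115000) = 0.2318 (×40).
W = 9.272065 / 119 = 0.0779.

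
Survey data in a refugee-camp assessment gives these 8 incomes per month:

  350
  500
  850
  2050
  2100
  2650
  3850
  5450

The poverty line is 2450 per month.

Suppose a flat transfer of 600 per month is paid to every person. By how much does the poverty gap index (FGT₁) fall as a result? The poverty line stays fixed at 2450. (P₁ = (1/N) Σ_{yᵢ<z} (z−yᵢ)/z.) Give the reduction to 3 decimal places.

0.130

Before: below the line — 350, 500, 850, 2050, 2100; poverty gap index (FGT₁) = 0.32653.
After the 600 transfer: below the line — 950, 1100, 1450; poverty gap index (FGT₁) = 0.19643.
Reduction = 0.32653 − 0.19643 = 0.130.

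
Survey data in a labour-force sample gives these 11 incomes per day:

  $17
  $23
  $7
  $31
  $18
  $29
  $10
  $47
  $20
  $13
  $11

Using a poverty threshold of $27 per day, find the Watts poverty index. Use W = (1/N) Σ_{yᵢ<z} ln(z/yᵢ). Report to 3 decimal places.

Below z: $7, $10, $11, $13, $17, $18, $20, $23 (q = 8 of N = 11).
ln(z/y) terms: ln(27/7) = 1.3499; ln(27/10) = 0.9933; ln(27/11) = 0.8979; ln(27/13) = 0.7309; ln(27/17) = 0.4626; ln(27/18) = 0.4055; ln(27/20) = 0.3001; ln(27/23) = 0.1603.
W = 5.300543 / 11 = 0.482.

0.482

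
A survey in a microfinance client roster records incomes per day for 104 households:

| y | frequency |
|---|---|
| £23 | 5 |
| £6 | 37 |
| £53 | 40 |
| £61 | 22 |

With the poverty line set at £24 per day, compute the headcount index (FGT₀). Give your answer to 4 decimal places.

0.4038

42 of the 104 households have income below £24.
H = 42/104 = 0.4038.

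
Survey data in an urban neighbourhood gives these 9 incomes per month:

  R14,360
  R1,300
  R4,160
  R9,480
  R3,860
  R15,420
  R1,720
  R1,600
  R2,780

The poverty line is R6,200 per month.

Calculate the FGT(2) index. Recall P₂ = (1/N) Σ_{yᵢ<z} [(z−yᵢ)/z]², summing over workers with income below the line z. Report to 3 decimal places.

0.250

Below the line: R1,300, R1,600, R1,720, R2,780, R3,860, R4,160 (q = 6 of N = 9).
Normalized shortfalls: (6200−1300)/6200 = 0.7903; (6200−1600)/6200 = 0.7419; (6200−1720)/6200 = 0.7226; (6200−2780)/6200 = 0.5516; (6200−3860)/6200 = 0.3774; (6200−4160)/6200 = 0.3290.
Squared: 0.6246; 0.5505; 0.5221; 0.3043; 0.1424; 0.1083.
Sum = 2.252185; P₂ = 2.252185 / 9 = 0.250.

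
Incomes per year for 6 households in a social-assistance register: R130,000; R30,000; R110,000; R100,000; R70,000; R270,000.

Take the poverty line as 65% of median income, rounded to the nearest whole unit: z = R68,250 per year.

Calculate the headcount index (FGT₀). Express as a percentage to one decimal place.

16.7%

1 of the 6 households have income below R68,250.
H = 1/6 = 16.7%.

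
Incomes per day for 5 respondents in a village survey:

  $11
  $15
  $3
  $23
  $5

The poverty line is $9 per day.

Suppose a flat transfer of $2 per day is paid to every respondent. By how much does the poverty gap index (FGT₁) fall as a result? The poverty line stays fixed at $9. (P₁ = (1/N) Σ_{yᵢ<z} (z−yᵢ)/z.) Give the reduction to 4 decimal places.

Before: below the line — $3, $5; poverty gap index (FGT₁) = 0.222222.
After the $2 transfer: below the line — $5, $7; poverty gap index (FGT₁) = 0.133333.
Reduction = 0.222222 − 0.133333 = 0.0889.

0.0889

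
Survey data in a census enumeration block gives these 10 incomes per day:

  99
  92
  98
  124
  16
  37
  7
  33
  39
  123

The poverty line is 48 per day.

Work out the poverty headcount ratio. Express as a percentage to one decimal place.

5 of the 10 households have income below 48.
H = 5/10 = 50.0%.

50.0%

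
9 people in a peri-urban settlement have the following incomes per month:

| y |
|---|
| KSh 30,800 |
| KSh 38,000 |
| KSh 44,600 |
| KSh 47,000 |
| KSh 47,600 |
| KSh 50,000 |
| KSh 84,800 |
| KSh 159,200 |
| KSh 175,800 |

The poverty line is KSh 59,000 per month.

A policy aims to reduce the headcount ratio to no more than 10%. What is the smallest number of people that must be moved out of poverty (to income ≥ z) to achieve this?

6 of the 9 people are poor, so H = 6/9 = 0.667.
A headcount ratio of at most 10% allows at most ⌊0.10 × 9⌋ = 0 poor people.
So at least 6 − 0 = 6 must be lifted.

6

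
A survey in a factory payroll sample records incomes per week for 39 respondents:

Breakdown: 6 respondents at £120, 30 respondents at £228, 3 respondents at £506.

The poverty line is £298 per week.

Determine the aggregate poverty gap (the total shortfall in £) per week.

Poor units: 6×£120, 30×£228 (q = 36 of N = 39).
Individual gaps: 6×(298−120) = 1068; 30×(298−228) = 2100.
Aggregate gap = £3,168.

£3,168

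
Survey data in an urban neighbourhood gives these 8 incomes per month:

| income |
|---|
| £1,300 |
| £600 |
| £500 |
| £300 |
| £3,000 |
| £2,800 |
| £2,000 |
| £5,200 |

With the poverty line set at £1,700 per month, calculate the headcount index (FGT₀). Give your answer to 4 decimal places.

0.5000

4 of the 8 respondents have income below £1,700.
H = 4/8 = 0.5000.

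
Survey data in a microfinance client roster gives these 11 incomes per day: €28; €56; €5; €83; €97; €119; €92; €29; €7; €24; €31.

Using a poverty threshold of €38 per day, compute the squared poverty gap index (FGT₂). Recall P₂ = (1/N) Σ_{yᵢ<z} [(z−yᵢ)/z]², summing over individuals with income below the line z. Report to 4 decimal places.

0.1559

Incomes under z: €5, €7, €24, €28, €29, €31 (q = 6 of N = 11).
Normalized shortfalls: (38−5)/38 = 0.8684; (38−7)/38 = 0.8158; (38−24)/38 = 0.3684; (38−28)/38 = 0.2632; (38−29)/38 = 0.2368; (38−31)/38 = 0.1842.
Squared: 0.7542; 0.6655; 0.1357; 0.0693; 0.0561; 0.0339.
Sum = 1.714681; P₂ = 1.714681 / 11 = 0.1559.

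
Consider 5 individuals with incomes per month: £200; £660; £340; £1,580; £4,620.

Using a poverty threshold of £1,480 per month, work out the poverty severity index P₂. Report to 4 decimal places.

Below the line: £200, £340, £660 (q = 3 of N = 5).
Relative gaps: (1480−200)/1480 = 0.8649; (1480−340)/1480 = 0.7703; (1480−660)/1480 = 0.5541.
Squared: 0.7480; 0.5933; 0.3070.
Sum = 1.648283; P₂ = 1.648283 / 5 = 0.3297.

0.3297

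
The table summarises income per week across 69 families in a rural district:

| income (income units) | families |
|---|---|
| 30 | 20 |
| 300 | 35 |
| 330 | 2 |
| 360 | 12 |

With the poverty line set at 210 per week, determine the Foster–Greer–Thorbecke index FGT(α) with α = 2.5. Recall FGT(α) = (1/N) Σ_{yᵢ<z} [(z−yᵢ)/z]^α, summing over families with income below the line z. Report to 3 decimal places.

Incomes under z: 20×30 (q = 20 of N = 69).
Relative gaps: (210−30)/210 = 0.8571 (×20).
Raised to α = 2.5: 0.68019 (×20).
Sum = 13.603887; FGT(2.5) = 13.603887 / 69 = 0.197.

0.197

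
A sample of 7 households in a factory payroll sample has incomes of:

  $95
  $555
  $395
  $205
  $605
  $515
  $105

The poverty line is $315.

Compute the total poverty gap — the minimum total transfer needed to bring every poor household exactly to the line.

Poor units: $95, $105, $205 (q = 3 of N = 7).
Individual gaps: 315−95 = 220; 315−105 = 210; 315−205 = 110.
Aggregate gap = $540.

$540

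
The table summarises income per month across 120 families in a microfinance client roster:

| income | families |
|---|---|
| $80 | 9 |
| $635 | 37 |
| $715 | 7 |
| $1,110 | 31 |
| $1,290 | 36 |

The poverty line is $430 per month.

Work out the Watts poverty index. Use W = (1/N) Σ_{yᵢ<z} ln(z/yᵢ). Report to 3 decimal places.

0.126

Incomes under z: 9×$80 (q = 9 of N = 120).
ln(z/y) terms: ln(430/80) = 1.6818 (×9).
W = 15.135827 / 120 = 0.126.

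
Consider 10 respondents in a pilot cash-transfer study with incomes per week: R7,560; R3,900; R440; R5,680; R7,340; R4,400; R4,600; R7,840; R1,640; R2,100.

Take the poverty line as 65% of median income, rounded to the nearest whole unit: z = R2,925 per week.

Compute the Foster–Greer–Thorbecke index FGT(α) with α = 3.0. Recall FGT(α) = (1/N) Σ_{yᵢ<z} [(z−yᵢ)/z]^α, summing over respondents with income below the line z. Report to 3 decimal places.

0.072

Below the line: R440, R1,640, R2,100 (q = 3 of N = 10).
Gap ratios (z−y)/z: (2925−440)/2925 = 0.8496; (2925−1640)/2925 = 0.4393; (2925−2100)/2925 = 0.2821.
Raised to α = 3.0: 0.61320; 0.08479; 0.02244.
Sum = 0.720425; FGT(3.0) = 0.720425 / 10 = 0.072.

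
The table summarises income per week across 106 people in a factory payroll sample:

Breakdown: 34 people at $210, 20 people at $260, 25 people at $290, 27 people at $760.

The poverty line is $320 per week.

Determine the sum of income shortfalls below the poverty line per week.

Below z: 34×$210, 20×$260, 25×$290 (q = 79 of N = 106).
Individual gaps: 34×(320−210) = 3740; 20×(320−260) = 1200; 25×(320−290) = 750.
Aggregate gap = $5,690.

$5,690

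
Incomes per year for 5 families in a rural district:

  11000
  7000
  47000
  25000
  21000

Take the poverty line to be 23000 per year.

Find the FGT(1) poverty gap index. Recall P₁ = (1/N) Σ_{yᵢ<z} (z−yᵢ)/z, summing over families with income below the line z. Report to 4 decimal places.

Below the line: 7000, 11000, 21000 (q = 3 of N = 5).
Normalized shortfalls: (23000−7000)/23000 = 0.6957; (23000−11000)/23000 = 0.5217; (23000−21000)/23000 = 0.0870.
Σ = 1.304348. Dividing by the full population N = 5 gives P₁ = 0.2609.

0.2609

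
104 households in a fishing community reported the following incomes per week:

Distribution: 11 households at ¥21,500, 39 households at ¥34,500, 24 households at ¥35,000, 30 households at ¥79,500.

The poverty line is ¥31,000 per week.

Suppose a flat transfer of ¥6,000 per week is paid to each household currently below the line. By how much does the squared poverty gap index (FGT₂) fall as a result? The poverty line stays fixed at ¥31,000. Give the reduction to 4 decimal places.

0.0086

Before: below the line — 11×¥21,500; squared poverty gap index (FGT₂) = 0.009933.
After the ¥6,000 transfer: below the line — 11×¥27,500; squared poverty gap index (FGT₂) = 0.001348.
Reduction = 0.009933 − 0.001348 = 0.0086.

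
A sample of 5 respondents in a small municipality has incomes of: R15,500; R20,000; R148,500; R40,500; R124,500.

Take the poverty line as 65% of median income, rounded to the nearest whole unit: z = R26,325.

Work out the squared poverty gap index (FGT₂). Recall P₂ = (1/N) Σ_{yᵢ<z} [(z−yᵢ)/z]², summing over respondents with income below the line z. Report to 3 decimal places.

0.045

Poor units: R15,500, R20,000 (q = 2 of N = 5).
Shortfall ratios: (26325−15500)/26325 = 0.4112; (26325−20000)/26325 = 0.2403.
Squared: 0.1691; 0.0577.
Sum = 0.226818; P₂ = 0.226818 / 5 = 0.045.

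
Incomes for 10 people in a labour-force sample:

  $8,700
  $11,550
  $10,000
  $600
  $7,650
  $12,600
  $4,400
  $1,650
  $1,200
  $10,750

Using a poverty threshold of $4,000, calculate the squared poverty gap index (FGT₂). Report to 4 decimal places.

Poor units: $600, $1,200, $1,650 (q = 3 of N = 10).
Normalized shortfalls: (4000−600)/4000 = 0.8500; (4000−1200)/4000 = 0.7000; (4000−1650)/4000 = 0.5875.
Squared: 0.7225; 0.4900; 0.3452.
Sum = 1.557656; P₂ = 1.557656 / 10 = 0.1558.

0.1558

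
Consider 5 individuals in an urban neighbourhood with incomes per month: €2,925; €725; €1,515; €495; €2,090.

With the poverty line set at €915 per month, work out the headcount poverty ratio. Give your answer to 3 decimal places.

0.400

2 of the 5 individuals have income below €915.
H = 2/5 = 0.400.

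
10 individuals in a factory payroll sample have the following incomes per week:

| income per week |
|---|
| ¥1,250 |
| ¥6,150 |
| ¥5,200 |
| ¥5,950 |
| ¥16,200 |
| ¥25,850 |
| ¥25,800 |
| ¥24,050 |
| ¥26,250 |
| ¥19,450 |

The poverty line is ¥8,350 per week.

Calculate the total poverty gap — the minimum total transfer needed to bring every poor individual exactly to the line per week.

¥14,850

Poor units: ¥1,250, ¥5,200, ¥5,950, ¥6,150 (q = 4 of N = 10).
Individual gaps: 8350−1250 = 7100; 8350−5200 = 3150; 8350−5950 = 2400; 8350−6150 = 2200.
Aggregate gap = ¥14,850.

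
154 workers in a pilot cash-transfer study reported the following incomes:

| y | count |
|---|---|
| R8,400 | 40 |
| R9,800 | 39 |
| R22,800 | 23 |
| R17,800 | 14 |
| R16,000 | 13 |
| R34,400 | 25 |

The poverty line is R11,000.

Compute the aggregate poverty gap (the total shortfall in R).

R150,800

Poor units: 40×R8,400, 39×R9,800 (q = 79 of N = 154).
Individual gaps: 40×(11000−8400) = 104000; 39×(11000−9800) = 46800.
Aggregate gap = R150,800.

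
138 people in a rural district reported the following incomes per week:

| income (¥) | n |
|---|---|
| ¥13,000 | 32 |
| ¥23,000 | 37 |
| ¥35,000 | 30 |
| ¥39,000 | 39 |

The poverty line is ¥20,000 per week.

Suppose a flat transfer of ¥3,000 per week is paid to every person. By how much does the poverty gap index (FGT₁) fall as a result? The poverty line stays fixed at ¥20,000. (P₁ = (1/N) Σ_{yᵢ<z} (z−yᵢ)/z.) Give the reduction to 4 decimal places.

0.0348

Before: below the line — 32×¥13,000; poverty gap index (FGT₁) = 0.081159.
After the ¥3,000 transfer: below the line — 32×¥16,000; poverty gap index (FGT₁) = 0.046377.
Reduction = 0.081159 − 0.046377 = 0.0348.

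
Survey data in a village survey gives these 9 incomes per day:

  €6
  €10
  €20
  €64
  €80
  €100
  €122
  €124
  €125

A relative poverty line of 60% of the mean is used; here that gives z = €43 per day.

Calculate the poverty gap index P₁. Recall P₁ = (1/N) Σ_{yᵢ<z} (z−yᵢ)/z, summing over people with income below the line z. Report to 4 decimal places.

0.2403

Below z: €6, €10, €20 (q = 3 of N = 9).
Gap ratios (z−y)/z: (43−6)/43 = 0.8605; (43−10)/43 = 0.7674; (43−20)/43 = 0.5349.
Sum of shortfalls = 2.162791; P₁ averages over all N: 2.162791 / 9 = 0.2403.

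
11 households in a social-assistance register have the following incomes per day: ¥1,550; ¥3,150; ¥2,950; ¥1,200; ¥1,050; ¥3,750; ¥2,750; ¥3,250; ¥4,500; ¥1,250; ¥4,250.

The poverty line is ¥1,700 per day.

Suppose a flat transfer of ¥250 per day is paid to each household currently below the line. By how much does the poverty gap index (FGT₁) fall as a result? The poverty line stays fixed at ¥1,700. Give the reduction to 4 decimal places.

Before: below the line — ¥1,050, ¥1,200, ¥1,250, ¥1,550; poverty gap index (FGT₁) = 0.093583.
After the ¥250 transfer: below the line — ¥1,300, ¥1,450, ¥1,500; poverty gap index (FGT₁) = 0.045455.
Reduction = 0.093583 − 0.045455 = 0.0481.

0.0481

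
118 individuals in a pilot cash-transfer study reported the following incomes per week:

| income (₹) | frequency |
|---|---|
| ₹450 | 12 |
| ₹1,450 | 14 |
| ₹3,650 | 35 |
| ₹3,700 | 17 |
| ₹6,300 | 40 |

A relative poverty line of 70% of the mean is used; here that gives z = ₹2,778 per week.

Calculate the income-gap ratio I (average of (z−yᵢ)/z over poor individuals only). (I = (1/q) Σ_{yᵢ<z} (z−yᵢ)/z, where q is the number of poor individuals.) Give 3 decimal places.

0.644

Poor units: 12×₹450, 14×₹1,450 (q = 26 of N = 118).
Shortfall ratios (z−y)/z: 0.8380 (×12), 0.4780 (×14); sum = 16.748740.
The income-gap ratio divides by q (the poor only): 16.748740 / 26 = 0.644.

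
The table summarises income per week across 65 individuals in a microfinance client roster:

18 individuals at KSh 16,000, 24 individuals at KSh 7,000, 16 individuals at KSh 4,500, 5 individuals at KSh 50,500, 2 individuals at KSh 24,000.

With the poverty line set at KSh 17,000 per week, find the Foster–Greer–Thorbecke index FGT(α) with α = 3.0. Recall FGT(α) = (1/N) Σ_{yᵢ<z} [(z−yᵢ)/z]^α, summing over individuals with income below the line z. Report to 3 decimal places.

Incomes under z: 16×KSh 4,500, 24×KSh 7,000, 18×KSh 16,000 (q = 58 of N = 65).
Relative gaps: (17000−4500)/17000 = 0.7353 (×16); (17000−7000)/17000 = 0.5882 (×24); (17000−16000)/17000 = 0.0588 (×18).
Raised to α = 3.0: 0.39754 (×16); 0.20354 (×24); 0.00020 (×18).
Sum = 11.249338; FGT(3.0) = 11.249338 / 65 = 0.173.

0.173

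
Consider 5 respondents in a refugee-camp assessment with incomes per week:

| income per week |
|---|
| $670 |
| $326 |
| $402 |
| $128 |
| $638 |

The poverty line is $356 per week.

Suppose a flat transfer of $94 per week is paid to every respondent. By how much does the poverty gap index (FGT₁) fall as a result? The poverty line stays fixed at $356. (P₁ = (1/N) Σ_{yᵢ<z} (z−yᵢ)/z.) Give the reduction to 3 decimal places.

Before: below the line — $128, $326; poverty gap index (FGT₁) = 0.14494.
After the $94 transfer: below the line — $222; poverty gap index (FGT₁) = 0.07528.
Reduction = 0.14494 − 0.07528 = 0.070.

0.070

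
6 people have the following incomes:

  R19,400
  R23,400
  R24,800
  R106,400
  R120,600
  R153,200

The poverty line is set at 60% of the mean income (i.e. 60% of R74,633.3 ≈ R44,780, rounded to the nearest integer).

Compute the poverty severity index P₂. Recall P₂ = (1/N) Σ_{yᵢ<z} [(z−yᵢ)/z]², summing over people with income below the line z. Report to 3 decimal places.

0.125

Below the line: R19,400, R23,400, R24,800 (q = 3 of N = 6).
Normalized shortfalls: (44780−19400)/44780 = 0.5668; (44780−23400)/44780 = 0.4774; (44780−24800)/44780 = 0.4462.
Squared: 0.3212; 0.2280; 0.1991.
Sum = 0.748261; P₂ = 0.748261 / 6 = 0.125.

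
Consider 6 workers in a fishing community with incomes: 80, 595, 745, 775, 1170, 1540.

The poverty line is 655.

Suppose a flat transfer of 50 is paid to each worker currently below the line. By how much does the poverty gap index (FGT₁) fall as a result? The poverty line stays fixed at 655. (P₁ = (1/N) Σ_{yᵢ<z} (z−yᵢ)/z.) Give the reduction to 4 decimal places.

0.0254

Before: below the line — 80, 595; poverty gap index (FGT₁) = 0.161578.
After the 50 transfer: below the line — 130, 645; poverty gap index (FGT₁) = 0.136132.
Reduction = 0.161578 − 0.136132 = 0.0254.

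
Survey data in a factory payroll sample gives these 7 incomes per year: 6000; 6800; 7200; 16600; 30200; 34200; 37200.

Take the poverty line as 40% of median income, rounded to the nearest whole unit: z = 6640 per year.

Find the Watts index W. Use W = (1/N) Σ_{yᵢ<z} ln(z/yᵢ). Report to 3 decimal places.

0.014

Below z: 6000 (q = 1 of N = 7).
Log shortfalls: ln(6640/6000) = 0.1014.
W = 0.101352 / 7 = 0.014.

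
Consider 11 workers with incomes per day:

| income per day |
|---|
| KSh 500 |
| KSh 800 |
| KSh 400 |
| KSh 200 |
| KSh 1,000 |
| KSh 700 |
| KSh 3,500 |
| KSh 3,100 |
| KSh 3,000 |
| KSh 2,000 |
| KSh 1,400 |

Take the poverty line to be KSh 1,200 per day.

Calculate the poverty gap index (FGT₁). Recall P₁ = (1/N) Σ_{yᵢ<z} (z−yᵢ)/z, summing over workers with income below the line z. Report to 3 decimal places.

Below z: KSh 200, KSh 400, KSh 500, KSh 700, KSh 800, KSh 1,000 (q = 6 of N = 11).
Relative gaps: (1200−200)/1200 = 0.8333; (1200−400)/1200 = 0.6667; (1200−500)/1200 = 0.5833; (1200−700)/1200 = 0.4167; (1200−800)/1200 = 0.3333; (1200−1000)/1200 = 0.1667.
Σ = 3.000000. Dividing by the full population N = 11 gives P₁ = 0.273.

0.273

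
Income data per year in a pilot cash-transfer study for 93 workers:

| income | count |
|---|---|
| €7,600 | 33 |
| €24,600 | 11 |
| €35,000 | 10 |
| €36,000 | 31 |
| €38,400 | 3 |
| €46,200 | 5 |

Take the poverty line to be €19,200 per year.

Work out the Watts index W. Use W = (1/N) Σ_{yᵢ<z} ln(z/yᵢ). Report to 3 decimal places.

Incomes under z: 33×€7,600 (q = 33 of N = 93).
Log shortfalls: ln(19200/7600) = 0.9268 (×33).
W = 30.583147 / 93 = 0.329.

0.329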